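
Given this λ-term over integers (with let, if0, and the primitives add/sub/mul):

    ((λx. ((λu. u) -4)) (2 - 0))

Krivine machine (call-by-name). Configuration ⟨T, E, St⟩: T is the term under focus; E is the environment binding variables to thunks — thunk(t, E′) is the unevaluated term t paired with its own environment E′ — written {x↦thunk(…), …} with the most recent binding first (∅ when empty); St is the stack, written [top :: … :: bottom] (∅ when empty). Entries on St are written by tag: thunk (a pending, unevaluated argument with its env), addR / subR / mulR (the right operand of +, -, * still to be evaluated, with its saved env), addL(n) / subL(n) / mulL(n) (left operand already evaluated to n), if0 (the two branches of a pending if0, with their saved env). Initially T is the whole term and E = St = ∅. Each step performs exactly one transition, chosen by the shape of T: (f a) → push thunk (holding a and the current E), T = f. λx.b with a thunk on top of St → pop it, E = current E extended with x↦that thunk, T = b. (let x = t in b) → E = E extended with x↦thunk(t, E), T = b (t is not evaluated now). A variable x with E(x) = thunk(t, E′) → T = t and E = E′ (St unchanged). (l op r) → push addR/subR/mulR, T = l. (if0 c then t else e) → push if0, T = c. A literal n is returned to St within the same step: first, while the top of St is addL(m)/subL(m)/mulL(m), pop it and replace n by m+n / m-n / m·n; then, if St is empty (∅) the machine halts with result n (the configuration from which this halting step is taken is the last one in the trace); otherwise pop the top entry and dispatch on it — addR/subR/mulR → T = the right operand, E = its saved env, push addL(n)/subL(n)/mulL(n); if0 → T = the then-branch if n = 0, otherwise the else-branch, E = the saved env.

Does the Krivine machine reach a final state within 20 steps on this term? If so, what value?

0. [T=((λx. ((λu. u) -4)) (2 - 0)) | E=∅ | St=∅]
1. [T=(λx. ((λu. u) -4)) | E=∅ | St=[thunk]]
2. [T=((λu. u) -4) | E={x↦thunk((2 - 0), ∅)} | St=∅]
3. [T=(λu. u) | E={x↦thunk((2 - 0), ∅)} | St=[thunk]]
4. [T=u | E={u↦thunk(-4, {x↦thunk((2 - 0), ∅)}), x↦thunk((2 - 0), ∅)} | St=∅]
5. [T=-4 | E={x↦thunk((2 - 0), ∅)} | St=∅]
→ final value -4

Answer: -4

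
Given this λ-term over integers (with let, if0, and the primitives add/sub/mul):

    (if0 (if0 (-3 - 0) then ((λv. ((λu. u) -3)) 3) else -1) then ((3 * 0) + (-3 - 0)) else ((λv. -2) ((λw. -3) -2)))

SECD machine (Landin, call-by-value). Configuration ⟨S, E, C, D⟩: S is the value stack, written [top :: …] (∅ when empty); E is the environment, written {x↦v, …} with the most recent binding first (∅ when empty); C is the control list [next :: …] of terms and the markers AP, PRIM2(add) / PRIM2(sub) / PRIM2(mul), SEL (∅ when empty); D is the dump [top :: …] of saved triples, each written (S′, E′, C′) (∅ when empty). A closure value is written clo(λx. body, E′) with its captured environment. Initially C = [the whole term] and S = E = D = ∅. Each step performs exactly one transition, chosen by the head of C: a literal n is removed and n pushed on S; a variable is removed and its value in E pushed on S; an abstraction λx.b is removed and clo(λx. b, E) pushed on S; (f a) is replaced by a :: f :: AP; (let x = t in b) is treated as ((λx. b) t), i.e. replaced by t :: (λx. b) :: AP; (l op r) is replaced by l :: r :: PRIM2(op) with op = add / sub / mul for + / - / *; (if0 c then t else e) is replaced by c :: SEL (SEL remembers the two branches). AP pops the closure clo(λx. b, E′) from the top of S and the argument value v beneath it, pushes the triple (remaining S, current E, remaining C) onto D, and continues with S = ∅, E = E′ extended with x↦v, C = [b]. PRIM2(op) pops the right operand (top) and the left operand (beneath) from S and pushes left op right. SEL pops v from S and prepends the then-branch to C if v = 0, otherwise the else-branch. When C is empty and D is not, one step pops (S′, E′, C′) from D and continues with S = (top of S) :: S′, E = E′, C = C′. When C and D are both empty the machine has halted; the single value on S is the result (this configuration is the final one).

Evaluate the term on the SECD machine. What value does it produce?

Answer: -2

Execution trace:
t=0: [S=∅ | E=∅ | C=[(if0 (if0 (-3 - 0) then ((λv. ((λu. u) -3)) 3) else -1) then ((3 * 0) + (-3 - 0)) else ((λv. -2) ((λw. -3) -2)))] | D=∅]
t=1: [S=∅ | E=∅ | C=[(if0 (-3 - 0) then ((λv. ((λu. u) -3)) 3) else -1) :: SEL] | D=∅]
t=2: [S=∅ | E=∅ | C=[(-3 - 0) :: SEL :: SEL] | D=∅]
t=3: [S=∅ | E=∅ | C=[-3 :: 0 :: PRIM2(sub) :: SEL :: SEL] | D=∅]
t=4: [S=[-3] | E=∅ | C=[0 :: PRIM2(sub) :: SEL :: SEL] | D=∅]
t=5: [S=[0 :: -3] | E=∅ | C=[PRIM2(sub) :: SEL :: SEL] | D=∅]
t=6: [S=[-3] | E=∅ | C=[SEL :: SEL] | D=∅]
t=7: [S=∅ | E=∅ | C=[-1 :: SEL] | D=∅]
t=8: [S=[-1] | E=∅ | C=[SEL] | D=∅]
t=9: [S=∅ | E=∅ | C=[((λv. -2) ((λw. -3) -2))] | D=∅]
t=10: [S=∅ | E=∅ | C=[((λw. -3) -2) :: (λv. -2) :: AP] | D=∅]
t=11: [S=∅ | E=∅ | C=[-2 :: (λw. -3) :: AP :: (λv. -2) :: AP] | D=∅]
t=12: [S=[-2] | E=∅ | C=[(λw. -3) :: AP :: (λv. -2) :: AP] | D=∅]
t=13: [S=[clo(λw. -3, ∅) :: -2] | E=∅ | C=[AP :: (λv. -2) :: AP] | D=∅]
t=14: [S=∅ | E={w↦-2} | C=[-3] | D=[(∅, ∅, [(λv. -2) :: AP])]]
t=15: [S=[-3] | E={w↦-2} | C=∅ | D=[(∅, ∅, [(λv. -2) :: AP])]]
t=16: [S=[-3] | E=∅ | C=[(λv. -2) :: AP] | D=∅]
t=17: [S=[clo(λv. -2, ∅) :: -3] | E=∅ | C=[AP] | D=∅]
t=18: [S=∅ | E={v↦-3} | C=[-2] | D=[(∅, ∅, ∅)]]
t=19: [S=[-2] | E={v↦-3} | C=∅ | D=[(∅, ∅, ∅)]]
t=20: [S=[-2] | E=∅ | C=∅ | D=∅]
→ final value -2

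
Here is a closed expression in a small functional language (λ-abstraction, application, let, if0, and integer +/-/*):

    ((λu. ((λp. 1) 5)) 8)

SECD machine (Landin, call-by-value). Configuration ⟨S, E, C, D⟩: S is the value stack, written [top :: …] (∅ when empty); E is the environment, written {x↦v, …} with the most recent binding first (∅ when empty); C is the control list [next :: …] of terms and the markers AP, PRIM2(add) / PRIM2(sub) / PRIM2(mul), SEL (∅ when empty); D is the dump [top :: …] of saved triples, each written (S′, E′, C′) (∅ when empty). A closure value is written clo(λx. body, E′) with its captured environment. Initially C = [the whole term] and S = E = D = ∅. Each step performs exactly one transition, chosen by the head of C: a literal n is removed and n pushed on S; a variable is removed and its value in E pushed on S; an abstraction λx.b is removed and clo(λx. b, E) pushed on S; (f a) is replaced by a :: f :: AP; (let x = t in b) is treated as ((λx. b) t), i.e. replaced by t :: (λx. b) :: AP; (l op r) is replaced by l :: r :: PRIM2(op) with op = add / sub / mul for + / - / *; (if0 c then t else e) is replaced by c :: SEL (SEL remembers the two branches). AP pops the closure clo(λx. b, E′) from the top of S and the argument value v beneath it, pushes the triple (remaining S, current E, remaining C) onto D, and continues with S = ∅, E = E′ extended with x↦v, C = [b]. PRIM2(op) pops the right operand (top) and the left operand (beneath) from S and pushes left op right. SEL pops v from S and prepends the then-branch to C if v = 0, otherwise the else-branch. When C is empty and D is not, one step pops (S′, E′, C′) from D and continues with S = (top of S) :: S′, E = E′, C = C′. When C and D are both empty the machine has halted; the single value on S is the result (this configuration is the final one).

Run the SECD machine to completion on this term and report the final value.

[0] ⟨S=∅; E=∅; C=[((λu. ((λp. 1) 5)) 8)]; D=∅⟩
[1] ⟨S=∅; E=∅; C=[8 :: (λu. ((λp. 1) 5)) :: AP]; D=∅⟩
[2] ⟨S=[8]; E=∅; C=[(λu. ((λp. 1) 5)) :: AP]; D=∅⟩
[3] ⟨S=[clo(λu. ((λp. 1) 5), ∅) :: 8]; E=∅; C=[AP]; D=∅⟩
[4] ⟨S=∅; E={u↦8}; C=[((λp. 1) 5)]; D=[(∅, ∅, ∅)]⟩
[5] ⟨S=∅; E={u↦8}; C=[5 :: (λp. 1) :: AP]; D=[(∅, ∅, ∅)]⟩
[6] ⟨S=[5]; E={u↦8}; C=[(λp. 1) :: AP]; D=[(∅, ∅, ∅)]⟩
[7] ⟨S=[clo(λp. 1, {u↦8}) :: 5]; E={u↦8}; C=[AP]; D=[(∅, ∅, ∅)]⟩
[8] ⟨S=∅; E={p↦5, u↦8}; C=[1]; D=[(∅, {u↦8}, ∅) :: (∅, ∅, ∅)]⟩
[9] ⟨S=[1]; E={p↦5, u↦8}; C=∅; D=[(∅, {u↦8}, ∅) :: (∅, ∅, ∅)]⟩
[10] ⟨S=[1]; E={u↦8}; C=∅; D=[(∅, ∅, ∅)]⟩
[11] ⟨S=[1]; E=∅; C=∅; D=∅⟩
→ final value 1

Answer: 1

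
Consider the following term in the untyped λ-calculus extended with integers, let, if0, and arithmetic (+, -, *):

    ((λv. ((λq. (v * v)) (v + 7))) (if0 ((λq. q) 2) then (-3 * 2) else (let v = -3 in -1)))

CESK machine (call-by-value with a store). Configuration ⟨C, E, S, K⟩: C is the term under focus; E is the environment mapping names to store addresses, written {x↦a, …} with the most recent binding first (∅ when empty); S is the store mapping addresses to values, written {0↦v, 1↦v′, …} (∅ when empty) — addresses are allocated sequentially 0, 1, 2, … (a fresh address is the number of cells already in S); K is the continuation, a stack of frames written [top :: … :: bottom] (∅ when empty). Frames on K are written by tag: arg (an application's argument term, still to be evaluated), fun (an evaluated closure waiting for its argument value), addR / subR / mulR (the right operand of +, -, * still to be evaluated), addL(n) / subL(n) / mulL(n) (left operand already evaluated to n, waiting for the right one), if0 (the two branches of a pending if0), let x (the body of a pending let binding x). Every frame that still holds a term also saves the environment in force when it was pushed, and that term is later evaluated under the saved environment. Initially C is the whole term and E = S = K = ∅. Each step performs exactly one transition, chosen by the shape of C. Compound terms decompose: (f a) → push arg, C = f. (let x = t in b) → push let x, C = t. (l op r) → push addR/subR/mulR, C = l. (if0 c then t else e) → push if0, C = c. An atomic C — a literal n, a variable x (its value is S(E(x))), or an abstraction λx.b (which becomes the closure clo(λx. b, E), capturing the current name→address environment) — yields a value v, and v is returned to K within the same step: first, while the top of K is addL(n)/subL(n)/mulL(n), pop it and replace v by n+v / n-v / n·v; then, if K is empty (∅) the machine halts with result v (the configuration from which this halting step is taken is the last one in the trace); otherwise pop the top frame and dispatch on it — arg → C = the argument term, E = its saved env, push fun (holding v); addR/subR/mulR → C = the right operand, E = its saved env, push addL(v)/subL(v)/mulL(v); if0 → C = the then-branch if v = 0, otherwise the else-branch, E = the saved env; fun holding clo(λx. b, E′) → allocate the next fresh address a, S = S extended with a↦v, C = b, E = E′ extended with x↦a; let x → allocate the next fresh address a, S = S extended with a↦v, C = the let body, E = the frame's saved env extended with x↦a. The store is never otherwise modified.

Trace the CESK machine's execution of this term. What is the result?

0. <C=((λv. ((λq. (v * v)) (v + 7))) (if0 ((λq. q) 2) then (-3 * 2) else (let v = -3 in -1))), E=∅, S=∅, K=∅>
1. <C=(λv. ((λq. (v * v)) (v + 7))), E=∅, S=∅, K=[arg]>
2. <C=(if0 ((λq. q) 2) then (-3 * 2) else (let v = -3 in -1)), E=∅, S=∅, K=[fun]>
3. <C=((λq. q) 2), E=∅, S=∅, K=[if0 :: fun]>
4. <C=(λq. q), E=∅, S=∅, K=[arg :: if0 :: fun]>
5. <C=2, E=∅, S=∅, K=[fun :: if0 :: fun]>
6. <C=q, E={q↦0}, S={0↦2}, K=[if0 :: fun]>
7. <C=(let v = -3 in -1), E=∅, S={0↦2}, K=[fun]>
8. <C=-3, E=∅, S={0↦2}, K=[let v :: fun]>
9. <C=-1, E={v↦1}, S={0↦2, 1↦-3}, K=[fun]>
10. <C=((λq. (v * v)) (v + 7)), E={v↦2}, S={0↦2, 1↦-3, 2↦-1}, K=∅>
11. <C=(λq. (v * v)), E={v↦2}, S={0↦2, 1↦-3, 2↦-1}, K=[arg]>
12. <C=(v + 7), E={v↦2}, S={0↦2, 1↦-3, 2↦-1}, K=[fun]>
13. <C=v, E={v↦2}, S={0↦2, 1↦-3, 2↦-1}, K=[addR :: fun]>
14. <C=7, E={v↦2}, S={0↦2, 1↦-3, 2↦-1}, K=[addL(-1) :: fun]>
15. <C=(v * v), E={q↦3, v↦2}, S={0↦2, 1↦-3, 2↦-1, 3↦6}, K=∅>
16. <C=v, E={q↦3, v↦2}, S={0↦2, 1↦-3, 2↦-1, 3↦6}, K=[mulR]>
17. <C=v, E={q↦3, v↦2}, S={0↦2, 1↦-3, 2↦-1, 3↦6}, K=[mulL(-1)]>
→ final value 1

Answer: 1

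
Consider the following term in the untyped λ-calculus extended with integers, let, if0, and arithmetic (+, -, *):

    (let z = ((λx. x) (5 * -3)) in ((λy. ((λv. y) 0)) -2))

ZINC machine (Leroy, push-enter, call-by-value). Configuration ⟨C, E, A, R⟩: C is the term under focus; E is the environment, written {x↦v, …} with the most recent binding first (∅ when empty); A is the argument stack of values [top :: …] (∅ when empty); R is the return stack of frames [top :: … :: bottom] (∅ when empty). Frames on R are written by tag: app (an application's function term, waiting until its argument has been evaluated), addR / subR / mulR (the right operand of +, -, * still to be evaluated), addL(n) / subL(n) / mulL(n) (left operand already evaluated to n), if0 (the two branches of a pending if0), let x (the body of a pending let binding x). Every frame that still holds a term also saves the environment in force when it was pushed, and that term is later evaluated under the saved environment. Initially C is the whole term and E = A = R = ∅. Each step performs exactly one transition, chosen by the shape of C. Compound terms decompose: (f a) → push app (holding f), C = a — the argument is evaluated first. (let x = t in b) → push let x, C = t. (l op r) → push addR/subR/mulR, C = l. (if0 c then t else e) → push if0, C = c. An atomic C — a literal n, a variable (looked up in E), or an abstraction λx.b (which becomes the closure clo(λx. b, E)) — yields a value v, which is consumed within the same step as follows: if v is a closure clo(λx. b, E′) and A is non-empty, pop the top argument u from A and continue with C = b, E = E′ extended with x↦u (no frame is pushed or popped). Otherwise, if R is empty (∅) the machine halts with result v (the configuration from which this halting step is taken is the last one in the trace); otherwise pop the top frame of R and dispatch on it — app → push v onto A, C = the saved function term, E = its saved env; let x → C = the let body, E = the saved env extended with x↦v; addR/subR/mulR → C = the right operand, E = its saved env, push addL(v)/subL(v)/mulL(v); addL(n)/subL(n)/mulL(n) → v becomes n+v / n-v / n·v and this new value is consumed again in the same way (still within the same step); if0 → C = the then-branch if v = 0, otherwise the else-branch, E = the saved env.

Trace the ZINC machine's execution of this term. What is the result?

[0] <C=(let z = ((λx. x) (5 * -3)) in ((λy. ((λv. y) 0)) -2)), E=∅, A=∅, R=∅>
[1] <C=((λx. x) (5 * -3)), E=∅, A=∅, R=[let z]>
[2] <C=(5 * -3), E=∅, A=∅, R=[app :: let z]>
[3] <C=5, E=∅, A=∅, R=[mulR :: app :: let z]>
[4] <C=-3, E=∅, A=∅, R=[mulL(5) :: app :: let z]>
[5] <C=(λx. x), E=∅, A=[-15], R=[let z]>
[6] <C=x, E={x↦-15}, A=∅, R=[let z]>
[7] <C=((λy. ((λv. y) 0)) -2), E={z↦-15}, A=∅, R=∅>
[8] <C=-2, E={z↦-15}, A=∅, R=[app]>
[9] <C=(λy. ((λv. y) 0)), E={z↦-15}, A=[-2], R=∅>
[10] <C=((λv. y) 0), E={y↦-2, z↦-15}, A=∅, R=∅>
[11] <C=0, E={y↦-2, z↦-15}, A=∅, R=[app]>
[12] <C=(λv. y), E={y↦-2, z↦-15}, A=[0], R=∅>
[13] <C=y, E={v↦0, y↦-2, z↦-15}, A=∅, R=∅>
→ final value -2

Answer: -2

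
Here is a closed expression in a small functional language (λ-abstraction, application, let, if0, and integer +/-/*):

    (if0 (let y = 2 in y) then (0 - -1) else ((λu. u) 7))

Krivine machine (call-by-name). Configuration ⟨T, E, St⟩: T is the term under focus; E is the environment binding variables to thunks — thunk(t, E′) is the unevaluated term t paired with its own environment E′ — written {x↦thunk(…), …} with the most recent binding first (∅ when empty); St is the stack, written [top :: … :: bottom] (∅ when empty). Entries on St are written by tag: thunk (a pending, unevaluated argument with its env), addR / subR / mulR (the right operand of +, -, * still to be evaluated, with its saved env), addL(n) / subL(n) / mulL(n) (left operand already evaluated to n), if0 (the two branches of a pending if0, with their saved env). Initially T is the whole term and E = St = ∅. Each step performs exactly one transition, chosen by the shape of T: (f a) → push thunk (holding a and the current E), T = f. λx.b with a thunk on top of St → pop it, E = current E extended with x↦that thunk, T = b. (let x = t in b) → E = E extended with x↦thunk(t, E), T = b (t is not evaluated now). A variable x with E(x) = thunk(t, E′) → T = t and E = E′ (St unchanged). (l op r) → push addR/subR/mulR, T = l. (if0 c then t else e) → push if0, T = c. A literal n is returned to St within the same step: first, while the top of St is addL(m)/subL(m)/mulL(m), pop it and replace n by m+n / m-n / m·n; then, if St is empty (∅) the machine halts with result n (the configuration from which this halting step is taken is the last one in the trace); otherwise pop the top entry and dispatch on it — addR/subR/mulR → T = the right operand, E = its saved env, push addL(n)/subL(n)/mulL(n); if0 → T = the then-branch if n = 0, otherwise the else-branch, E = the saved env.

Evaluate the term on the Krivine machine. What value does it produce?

Answer: 7

Derivation:
[0] [T=(if0 (let y = 2 in y) then (0 - -1) else ((λu. u) 7)) | E=∅ | St=∅]
[1] [T=(let y = 2 in y) | E=∅ | St=[if0]]
[2] [T=y | E={y↦thunk(2, ∅)} | St=[if0]]
[3] [T=2 | E=∅ | St=[if0]]
[4] [T=((λu. u) 7) | E=∅ | St=∅]
[5] [T=(λu. u) | E=∅ | St=[thunk]]
[6] [T=u | E={u↦thunk(7, ∅)} | St=∅]
[7] [T=7 | E=∅ | St=∅]
→ final value 7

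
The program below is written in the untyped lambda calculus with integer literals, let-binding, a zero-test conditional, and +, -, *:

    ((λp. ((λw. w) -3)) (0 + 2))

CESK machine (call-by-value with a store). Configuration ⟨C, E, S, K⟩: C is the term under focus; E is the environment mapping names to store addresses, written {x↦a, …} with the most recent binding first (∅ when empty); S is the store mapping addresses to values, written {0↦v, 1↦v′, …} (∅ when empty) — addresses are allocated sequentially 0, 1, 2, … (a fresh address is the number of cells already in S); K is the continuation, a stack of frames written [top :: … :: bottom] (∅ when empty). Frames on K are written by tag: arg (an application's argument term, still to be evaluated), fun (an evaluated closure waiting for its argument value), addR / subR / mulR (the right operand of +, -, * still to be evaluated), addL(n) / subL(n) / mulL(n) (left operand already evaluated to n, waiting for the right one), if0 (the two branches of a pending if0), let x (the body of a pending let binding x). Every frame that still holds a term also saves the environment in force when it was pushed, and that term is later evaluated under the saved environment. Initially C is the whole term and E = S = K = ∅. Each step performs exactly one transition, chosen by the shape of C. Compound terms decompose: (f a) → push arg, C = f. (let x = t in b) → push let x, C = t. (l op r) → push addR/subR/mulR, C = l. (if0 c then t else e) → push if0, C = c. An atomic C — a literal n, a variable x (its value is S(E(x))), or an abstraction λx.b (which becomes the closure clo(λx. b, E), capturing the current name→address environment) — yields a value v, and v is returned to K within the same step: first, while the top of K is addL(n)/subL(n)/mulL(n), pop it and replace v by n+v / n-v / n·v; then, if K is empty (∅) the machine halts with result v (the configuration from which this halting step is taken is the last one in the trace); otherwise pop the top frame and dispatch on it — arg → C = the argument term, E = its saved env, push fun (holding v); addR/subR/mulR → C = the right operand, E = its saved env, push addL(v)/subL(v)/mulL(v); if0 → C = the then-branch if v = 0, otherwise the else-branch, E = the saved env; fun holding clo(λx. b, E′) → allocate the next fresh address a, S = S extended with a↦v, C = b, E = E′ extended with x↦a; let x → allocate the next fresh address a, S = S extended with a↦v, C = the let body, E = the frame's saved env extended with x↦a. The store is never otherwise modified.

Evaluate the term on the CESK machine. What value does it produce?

t=0: <C=((λp. ((λw. w) -3)) (0 + 2)), E=∅, S=∅, K=∅>
t=1: <C=(λp. ((λw. w) -3)), E=∅, S=∅, K=[arg]>
t=2: <C=(0 + 2), E=∅, S=∅, K=[fun]>
t=3: <C=0, E=∅, S=∅, K=[addR :: fun]>
t=4: <C=2, E=∅, S=∅, K=[addL(0) :: fun]>
t=5: <C=((λw. w) -3), E={p↦0}, S={0↦2}, K=∅>
t=6: <C=(λw. w), E={p↦0}, S={0↦2}, K=[arg]>
t=7: <C=-3, E={p↦0}, S={0↦2}, K=[fun]>
t=8: <C=w, E={w↦1, p↦0}, S={0↦2, 1↦-3}, K=∅>
→ final value -3

Answer: -3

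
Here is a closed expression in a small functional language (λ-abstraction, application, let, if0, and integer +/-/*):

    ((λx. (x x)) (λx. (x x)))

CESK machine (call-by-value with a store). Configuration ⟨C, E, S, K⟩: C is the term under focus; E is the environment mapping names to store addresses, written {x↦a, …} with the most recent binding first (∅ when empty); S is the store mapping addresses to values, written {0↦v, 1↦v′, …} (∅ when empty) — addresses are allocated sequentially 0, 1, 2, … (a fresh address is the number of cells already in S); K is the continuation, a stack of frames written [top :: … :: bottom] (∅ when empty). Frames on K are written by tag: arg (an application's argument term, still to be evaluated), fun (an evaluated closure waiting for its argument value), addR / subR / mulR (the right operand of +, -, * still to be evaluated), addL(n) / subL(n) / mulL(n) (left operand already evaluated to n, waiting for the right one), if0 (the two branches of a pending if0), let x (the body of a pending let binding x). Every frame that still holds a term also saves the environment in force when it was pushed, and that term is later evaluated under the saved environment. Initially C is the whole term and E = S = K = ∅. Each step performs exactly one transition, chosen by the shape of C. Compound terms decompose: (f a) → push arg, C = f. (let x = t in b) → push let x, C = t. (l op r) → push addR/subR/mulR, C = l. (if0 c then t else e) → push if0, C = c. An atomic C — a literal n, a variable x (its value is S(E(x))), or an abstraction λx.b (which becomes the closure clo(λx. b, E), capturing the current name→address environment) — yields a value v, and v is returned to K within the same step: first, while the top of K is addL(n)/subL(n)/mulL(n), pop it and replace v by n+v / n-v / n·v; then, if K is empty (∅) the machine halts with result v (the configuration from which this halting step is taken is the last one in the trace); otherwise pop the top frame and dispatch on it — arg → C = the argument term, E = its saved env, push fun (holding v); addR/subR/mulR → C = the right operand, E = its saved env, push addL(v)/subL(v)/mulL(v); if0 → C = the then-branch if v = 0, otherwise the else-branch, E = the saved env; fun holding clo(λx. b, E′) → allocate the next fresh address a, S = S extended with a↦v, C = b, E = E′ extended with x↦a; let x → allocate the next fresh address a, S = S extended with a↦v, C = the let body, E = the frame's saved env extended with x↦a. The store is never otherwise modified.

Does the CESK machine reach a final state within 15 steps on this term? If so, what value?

step 0: [C=((λx. (x x)) (λx. (x x))) | E=∅ | S=∅ | K=∅]
step 1: [C=(λx. (x x)) | E=∅ | S=∅ | K=[arg]]
step 2: [C=(λx. (x x)) | E=∅ | S=∅ | K=[fun]]
step 3: [C=(x x) | E={x↦0} | S={0↦clo(λx. (x x), ∅)} | K=∅]
step 4: [C=x | E={x↦0} | S={0↦clo(λx. (x x), ∅)} | K=[arg]]
step 5: [C=x | E={x↦0} | S={0↦clo(λx. (x x), ∅)} | K=[fun]]
step 6: [C=(x x) | E={x↦1} | S={0↦clo(λx. (x x), ∅), 1↦clo(λx. (x x), ∅)} | K=∅]
step 7: [C=x | E={x↦1} | S={0↦clo(λx. (x x), ∅), 1↦clo(λx. (x x), ∅)} | K=[arg]]
step 8: [C=x | E={x↦1} | S={0↦clo(λx. (x x), ∅), 1↦clo(λx. (x x), ∅)} | K=[fun]]
step 9: [C=(x x) | E={x↦2} | S={0↦clo(λx. (x x), ∅), 1↦clo(λx. (x x), ∅), 2↦clo(λx. (x x), ∅)} | K=∅]
step 10: [C=x | E={x↦2} | S={0↦clo(λx. (x x), ∅), 1↦clo(λx. (x x), ∅), 2↦clo(λx. (x x), ∅)} | K=[arg]]
step 11: [C=x | E={x↦2} | S={0↦clo(λx. (x x), ∅), 1↦clo(λx. (x x), ∅), 2↦clo(λx. (x x), ∅)} | K=[fun]]
step 12: [C=(x x) | E={x↦3} | S={0↦clo(λx. (x x), ∅), 1↦clo(λx. (x x), ∅), 2↦clo(λx. (x x), ∅), 3↦clo(λx. (x x), ∅)} | K=∅]
step 13: [C=x | E={x↦3} | S={0↦clo(λx. (x x), ∅), 1↦clo(λx. (x x), ∅), 2↦clo(λx. (x x), ∅), 3↦clo(λx. (x x), ∅)} | K=[arg]]
step 14: [C=x | E={x↦3} | S={0↦clo(λx. (x x), ∅), 1↦clo(λx. (x x), ∅), 2↦clo(λx. (x x), ∅), 3↦clo(λx. (x x), ∅)} | K=[fun]]
step 15: [C=(x x) | E={x↦4} | S={0↦clo(λx. (x x), ∅), 1↦clo(λx. (x x), ∅), 2↦clo(λx. (x x), ∅), 3↦clo(λx. (x x), ∅), 4↦clo(λx. (x x), ∅)} | K=∅]
→ 15 transitions taken and the configuration is still not final: no result within 15 steps

Answer: DIVERGES (no final state within 15 steps)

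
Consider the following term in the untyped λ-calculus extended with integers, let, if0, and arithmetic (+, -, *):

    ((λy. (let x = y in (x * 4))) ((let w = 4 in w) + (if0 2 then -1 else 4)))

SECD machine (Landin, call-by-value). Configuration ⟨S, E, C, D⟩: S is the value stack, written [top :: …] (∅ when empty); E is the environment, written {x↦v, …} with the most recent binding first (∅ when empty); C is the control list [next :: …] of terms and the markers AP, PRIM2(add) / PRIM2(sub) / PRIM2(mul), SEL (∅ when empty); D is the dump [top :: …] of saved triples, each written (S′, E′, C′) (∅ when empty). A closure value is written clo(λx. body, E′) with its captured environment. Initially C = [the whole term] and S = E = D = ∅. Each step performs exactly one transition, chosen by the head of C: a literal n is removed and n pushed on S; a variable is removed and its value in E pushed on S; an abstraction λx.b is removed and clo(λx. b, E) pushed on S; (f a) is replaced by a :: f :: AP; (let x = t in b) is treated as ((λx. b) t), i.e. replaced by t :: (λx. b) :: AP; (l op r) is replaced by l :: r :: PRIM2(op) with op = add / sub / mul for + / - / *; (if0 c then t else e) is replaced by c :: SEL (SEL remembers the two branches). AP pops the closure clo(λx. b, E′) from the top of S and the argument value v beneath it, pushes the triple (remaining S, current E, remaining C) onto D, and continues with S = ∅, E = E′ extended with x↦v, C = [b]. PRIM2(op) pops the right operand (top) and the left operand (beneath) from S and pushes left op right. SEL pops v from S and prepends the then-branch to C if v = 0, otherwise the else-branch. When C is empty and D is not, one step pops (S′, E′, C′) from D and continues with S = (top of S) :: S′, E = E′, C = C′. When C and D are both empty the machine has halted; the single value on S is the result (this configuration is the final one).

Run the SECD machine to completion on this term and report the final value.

[0] <S=∅, E=∅, C=[((λy. (let x = y in (x * 4))) ((let w = 4 in w) + (if0 2 then -1 else 4)))], D=∅>
[1] <S=∅, E=∅, C=[((let w = 4 in w) + (if0 2 then -1 else 4)) :: (λy. (let x = y in (x * 4))) :: AP], D=∅>
[2] <S=∅, E=∅, C=[(let w = 4 in w) :: (if0 2 then -1 else 4) :: PRIM2(add) :: (λy. (let x = y in (x * 4))) :: AP], D=∅>
[3] <S=∅, E=∅, C=[4 :: (λw. w) :: AP :: (if0 2 then -1 else 4) :: PRIM2(add) :: (λy. (let x = y in (x * 4))) :: AP], D=∅>
[4] <S=[4], E=∅, C=[(λw. w) :: AP :: (if0 2 then -1 else 4) :: PRIM2(add) :: (λy. (let x = y in (x * 4))) :: AP], D=∅>
[5] <S=[clo(λw. w, ∅) :: 4], E=∅, C=[AP :: (if0 2 then -1 else 4) :: PRIM2(add) :: (λy. (let x = y in (x * 4))) :: AP], D=∅>
[6] <S=∅, E={w↦4}, C=[w], D=[(∅, ∅, [(if0 2 then -1 else 4) :: PRIM2(add) :: (λy. (let x = y in (x * 4))) :: AP])]>
[7] <S=[4], E={w↦4}, C=∅, D=[(∅, ∅, [(if0 2 then -1 else 4) :: PRIM2(add) :: (λy. (let x = y in (x * 4))) :: AP])]>
[8] <S=[4], E=∅, C=[(if0 2 then -1 else 4) :: PRIM2(add) :: (λy. (let x = y in (x * 4))) :: AP], D=∅>
[9] <S=[4], E=∅, C=[2 :: SEL :: PRIM2(add) :: (λy. (let x = y in (x * 4))) :: AP], D=∅>
[10] <S=[2 :: 4], E=∅, C=[SEL :: PRIM2(add) :: (λy. (let x = y in (x * 4))) :: AP], D=∅>
[11] <S=[4], E=∅, C=[4 :: PRIM2(add) :: (λy. (let x = y in (x * 4))) :: AP], D=∅>
[12] <S=[4 :: 4], E=∅, C=[PRIM2(add) :: (λy. (let x = y in (x * 4))) :: AP], D=∅>
[13] <S=[8], E=∅, C=[(λy. (let x = y in (x * 4))) :: AP], D=∅>
[14] <S=[clo(λy. (let x = y in (x * 4)), ∅) :: 8], E=∅, C=[AP], D=∅>
[15] <S=∅, E={y↦8}, C=[(let x = y in (x * 4))], D=[(∅, ∅, ∅)]>
[16] <S=∅, E={y↦8}, C=[y :: (λx. (x * 4)) :: AP], D=[(∅, ∅, ∅)]>
[17] <S=[8], E={y↦8}, C=[(λx. (x * 4)) :: AP], D=[(∅, ∅, ∅)]>
[18] <S=[clo(λx. (x * 4), {y↦8}) :: 8], E={y↦8}, C=[AP], D=[(∅, ∅, ∅)]>
[19] <S=∅, E={x↦8, y↦8}, C=[(x * 4)], D=[(∅, {y↦8}, ∅) :: (∅, ∅, ∅)]>
[20] <S=∅, E={x↦8, y↦8}, C=[x :: 4 :: PRIM2(mul)], D=[(∅, {y↦8}, ∅) :: (∅, ∅, ∅)]>
[21] <S=[8], E={x↦8, y↦8}, C=[4 :: PRIM2(mul)], D=[(∅, {y↦8}, ∅) :: (∅, ∅, ∅)]>
[22] <S=[4 :: 8], E={x↦8, y↦8}, C=[PRIM2(mul)], D=[(∅, {y↦8}, ∅) :: (∅, ∅, ∅)]>
[23] <S=[32], E={x↦8, y↦8}, C=∅, D=[(∅, {y↦8}, ∅) :: (∅, ∅, ∅)]>
[24] <S=[32], E={y↦8}, C=∅, D=[(∅, ∅, ∅)]>
[25] <S=[32], E=∅, C=∅, D=∅>
→ final value 32

Answer: 32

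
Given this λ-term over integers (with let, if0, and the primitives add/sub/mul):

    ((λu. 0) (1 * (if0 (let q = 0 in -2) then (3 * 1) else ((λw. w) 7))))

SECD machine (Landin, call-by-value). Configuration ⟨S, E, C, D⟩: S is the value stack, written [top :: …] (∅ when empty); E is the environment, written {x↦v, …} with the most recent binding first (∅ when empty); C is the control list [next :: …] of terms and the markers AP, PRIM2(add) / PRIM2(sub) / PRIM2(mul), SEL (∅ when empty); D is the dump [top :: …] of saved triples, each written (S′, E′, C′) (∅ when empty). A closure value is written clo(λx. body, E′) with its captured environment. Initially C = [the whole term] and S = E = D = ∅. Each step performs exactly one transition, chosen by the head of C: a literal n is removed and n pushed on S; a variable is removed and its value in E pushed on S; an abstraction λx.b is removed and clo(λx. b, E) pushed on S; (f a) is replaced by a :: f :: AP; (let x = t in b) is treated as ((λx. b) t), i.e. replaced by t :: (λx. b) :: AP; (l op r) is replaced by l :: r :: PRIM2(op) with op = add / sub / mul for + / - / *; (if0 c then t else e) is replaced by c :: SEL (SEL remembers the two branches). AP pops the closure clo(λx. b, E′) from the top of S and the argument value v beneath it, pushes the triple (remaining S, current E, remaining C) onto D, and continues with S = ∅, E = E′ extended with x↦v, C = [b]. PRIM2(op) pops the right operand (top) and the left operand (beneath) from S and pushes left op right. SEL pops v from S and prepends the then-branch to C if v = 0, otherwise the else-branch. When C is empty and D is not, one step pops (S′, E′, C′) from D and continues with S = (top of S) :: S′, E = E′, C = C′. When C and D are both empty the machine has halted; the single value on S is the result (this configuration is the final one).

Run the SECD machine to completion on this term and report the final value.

Answer: 0

Derivation:
[0] <S=∅, E=∅, C=[((λu. 0) (1 * (if0 (let q = 0 in -2) then (3 * 1) else ((λw. w) 7))))], D=∅>
[1] <S=∅, E=∅, C=[(1 * (if0 (let q = 0 in -2) then (3 * 1) else ((λw. w) 7))) :: (λu. 0) :: AP], D=∅>
[2] <S=∅, E=∅, C=[1 :: (if0 (let q = 0 in -2) then (3 * 1) else ((λw. w) 7)) :: PRIM2(mul) :: (λu. 0) :: AP], D=∅>
[3] <S=[1], E=∅, C=[(if0 (let q = 0 in -2) then (3 * 1) else ((λw. w) 7)) :: PRIM2(mul) :: (λu. 0) :: AP], D=∅>
[4] <S=[1], E=∅, C=[(let q = 0 in -2) :: SEL :: PRIM2(mul) :: (λu. 0) :: AP], D=∅>
[5] <S=[1], E=∅, C=[0 :: (λq. -2) :: AP :: SEL :: PRIM2(mul) :: (λu. 0) :: AP], D=∅>
[6] <S=[0 :: 1], E=∅, C=[(λq. -2) :: AP :: SEL :: PRIM2(mul) :: (λu. 0) :: AP], D=∅>
[7] <S=[clo(λq. -2, ∅) :: 0 :: 1], E=∅, C=[AP :: SEL :: PRIM2(mul) :: (λu. 0) :: AP], D=∅>
[8] <S=∅, E={q↦0}, C=[-2], D=[([1], ∅, [SEL :: PRIM2(mul) :: (λu. 0) :: AP])]>
[9] <S=[-2], E={q↦0}, C=∅, D=[([1], ∅, [SEL :: PRIM2(mul) :: (λu. 0) :: AP])]>
[10] <S=[-2 :: 1], E=∅, C=[SEL :: PRIM2(mul) :: (λu. 0) :: AP], D=∅>
[11] <S=[1], E=∅, C=[((λw. w) 7) :: PRIM2(mul) :: (λu. 0) :: AP], D=∅>
[12] <S=[1], E=∅, C=[7 :: (λw. w) :: AP :: PRIM2(mul) :: (λu. 0) :: AP], D=∅>
[13] <S=[7 :: 1], E=∅, C=[(λw. w) :: AP :: PRIM2(mul) :: (λu. 0) :: AP], D=∅>
[14] <S=[clo(λw. w, ∅) :: 7 :: 1], E=∅, C=[AP :: PRIM2(mul) :: (λu. 0) :: AP], D=∅>
[15] <S=∅, E={w↦7}, C=[w], D=[([1], ∅, [PRIM2(mul) :: (λu. 0) :: AP])]>
[16] <S=[7], E={w↦7}, C=∅, D=[([1], ∅, [PRIM2(mul) :: (λu. 0) :: AP])]>
[17] <S=[7 :: 1], E=∅, C=[PRIM2(mul) :: (λu. 0) :: AP], D=∅>
[18] <S=[7], E=∅, C=[(λu. 0) :: AP], D=∅>
[19] <S=[clo(λu. 0, ∅) :: 7], E=∅, C=[AP], D=∅>
[20] <S=∅, E={u↦7}, C=[0], D=[(∅, ∅, ∅)]>
[21] <S=[0], E={u↦7}, C=∅, D=[(∅, ∅, ∅)]>
[22] <S=[0], E=∅, C=∅, D=∅>
→ final value 0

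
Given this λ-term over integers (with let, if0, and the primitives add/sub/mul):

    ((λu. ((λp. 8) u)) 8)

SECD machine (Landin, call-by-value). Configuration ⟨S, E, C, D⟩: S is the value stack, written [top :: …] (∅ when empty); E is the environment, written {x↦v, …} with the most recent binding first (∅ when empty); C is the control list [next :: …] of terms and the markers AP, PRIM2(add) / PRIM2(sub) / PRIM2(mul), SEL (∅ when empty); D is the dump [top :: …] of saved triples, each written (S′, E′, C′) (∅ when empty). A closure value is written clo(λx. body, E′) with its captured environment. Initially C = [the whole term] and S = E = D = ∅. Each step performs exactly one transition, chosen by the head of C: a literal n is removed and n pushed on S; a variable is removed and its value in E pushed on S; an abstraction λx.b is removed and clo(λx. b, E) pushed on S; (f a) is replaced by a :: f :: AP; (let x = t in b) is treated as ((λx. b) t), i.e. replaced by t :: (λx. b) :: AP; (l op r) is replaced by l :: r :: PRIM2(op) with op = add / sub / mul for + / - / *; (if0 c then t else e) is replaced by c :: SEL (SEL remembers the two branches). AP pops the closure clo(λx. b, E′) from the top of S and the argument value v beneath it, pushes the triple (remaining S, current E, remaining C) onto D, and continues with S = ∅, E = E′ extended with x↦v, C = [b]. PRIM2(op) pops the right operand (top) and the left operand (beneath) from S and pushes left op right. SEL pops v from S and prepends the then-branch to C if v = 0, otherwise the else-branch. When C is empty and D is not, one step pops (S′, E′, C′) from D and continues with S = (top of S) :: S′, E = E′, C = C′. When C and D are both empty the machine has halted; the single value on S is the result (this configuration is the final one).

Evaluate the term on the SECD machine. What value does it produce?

step 0: ⟨S=∅; E=∅; C=[((λu. ((λp. 8) u)) 8)]; D=∅⟩
step 1: ⟨S=∅; E=∅; C=[8 :: (λu. ((λp. 8) u)) :: AP]; D=∅⟩
step 2: ⟨S=[8]; E=∅; C=[(λu. ((λp. 8) u)) :: AP]; D=∅⟩
step 3: ⟨S=[clo(λu. ((λp. 8) u), ∅) :: 8]; E=∅; C=[AP]; D=∅⟩
step 4: ⟨S=∅; E={u↦8}; C=[((λp. 8) u)]; D=[(∅, ∅, ∅)]⟩
step 5: ⟨S=∅; E={u↦8}; C=[u :: (λp. 8) :: AP]; D=[(∅, ∅, ∅)]⟩
step 6: ⟨S=[8]; E={u↦8}; C=[(λp. 8) :: AP]; D=[(∅, ∅, ∅)]⟩
step 7: ⟨S=[clo(λp. 8, {u↦8}) :: 8]; E={u↦8}; C=[AP]; D=[(∅, ∅, ∅)]⟩
step 8: ⟨S=∅; E={p↦8, u↦8}; C=[8]; D=[(∅, {u↦8}, ∅) :: (∅, ∅, ∅)]⟩
step 9: ⟨S=[8]; E={p↦8, u↦8}; C=∅; D=[(∅, {u↦8}, ∅) :: (∅, ∅, ∅)]⟩
step 10: ⟨S=[8]; E={u↦8}; C=∅; D=[(∅, ∅, ∅)]⟩
step 11: ⟨S=[8]; E=∅; C=∅; D=∅⟩
→ final value 8

Answer: 8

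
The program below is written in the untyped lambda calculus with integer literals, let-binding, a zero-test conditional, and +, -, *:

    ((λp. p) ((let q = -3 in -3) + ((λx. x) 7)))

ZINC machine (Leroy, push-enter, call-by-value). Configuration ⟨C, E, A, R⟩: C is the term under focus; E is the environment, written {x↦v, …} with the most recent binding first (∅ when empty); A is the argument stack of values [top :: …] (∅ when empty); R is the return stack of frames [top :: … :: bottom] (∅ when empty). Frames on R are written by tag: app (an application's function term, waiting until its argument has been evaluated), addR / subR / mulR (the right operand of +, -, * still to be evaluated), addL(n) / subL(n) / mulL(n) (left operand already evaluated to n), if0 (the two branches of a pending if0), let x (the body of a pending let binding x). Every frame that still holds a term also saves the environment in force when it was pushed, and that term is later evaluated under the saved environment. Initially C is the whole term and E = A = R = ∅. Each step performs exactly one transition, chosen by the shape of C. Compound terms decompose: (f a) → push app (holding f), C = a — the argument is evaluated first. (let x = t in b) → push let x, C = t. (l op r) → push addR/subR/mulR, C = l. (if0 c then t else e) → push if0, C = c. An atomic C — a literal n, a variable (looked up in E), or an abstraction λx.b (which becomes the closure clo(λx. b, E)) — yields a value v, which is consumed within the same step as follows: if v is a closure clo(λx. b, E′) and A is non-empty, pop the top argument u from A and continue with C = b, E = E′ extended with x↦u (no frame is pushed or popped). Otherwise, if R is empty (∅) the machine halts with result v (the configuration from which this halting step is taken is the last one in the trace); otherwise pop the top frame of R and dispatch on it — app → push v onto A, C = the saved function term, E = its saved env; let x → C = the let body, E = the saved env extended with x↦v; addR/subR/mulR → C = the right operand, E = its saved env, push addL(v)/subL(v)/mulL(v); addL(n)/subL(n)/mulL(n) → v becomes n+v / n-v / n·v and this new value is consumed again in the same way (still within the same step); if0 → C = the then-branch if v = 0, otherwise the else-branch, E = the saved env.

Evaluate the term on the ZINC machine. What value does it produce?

Answer: 4

Machine steps:
0. <C=((λp. p) ((let q = -3 in -3) + ((λx. x) 7))), E=∅, A=∅, R=∅>
1. <C=((let q = -3 in -3) + ((λx. x) 7)), E=∅, A=∅, R=[app]>
2. <C=(let q = -3 in -3), E=∅, A=∅, R=[addR :: app]>
3. <C=-3, E=∅, A=∅, R=[let q :: addR :: app]>
4. <C=-3, E={q↦-3}, A=∅, R=[addR :: app]>
5. <C=((λx. x) 7), E=∅, A=∅, R=[addL(-3) :: app]>
6. <C=7, E=∅, A=∅, R=[app :: addL(-3) :: app]>
7. <C=(λx. x), E=∅, A=[7], R=[addL(-3) :: app]>
8. <C=x, E={x↦7}, A=∅, R=[addL(-3) :: app]>
9. <C=(λp. p), E=∅, A=[4], R=∅>
10. <C=p, E={p↦4}, A=∅, R=∅>
→ final value 4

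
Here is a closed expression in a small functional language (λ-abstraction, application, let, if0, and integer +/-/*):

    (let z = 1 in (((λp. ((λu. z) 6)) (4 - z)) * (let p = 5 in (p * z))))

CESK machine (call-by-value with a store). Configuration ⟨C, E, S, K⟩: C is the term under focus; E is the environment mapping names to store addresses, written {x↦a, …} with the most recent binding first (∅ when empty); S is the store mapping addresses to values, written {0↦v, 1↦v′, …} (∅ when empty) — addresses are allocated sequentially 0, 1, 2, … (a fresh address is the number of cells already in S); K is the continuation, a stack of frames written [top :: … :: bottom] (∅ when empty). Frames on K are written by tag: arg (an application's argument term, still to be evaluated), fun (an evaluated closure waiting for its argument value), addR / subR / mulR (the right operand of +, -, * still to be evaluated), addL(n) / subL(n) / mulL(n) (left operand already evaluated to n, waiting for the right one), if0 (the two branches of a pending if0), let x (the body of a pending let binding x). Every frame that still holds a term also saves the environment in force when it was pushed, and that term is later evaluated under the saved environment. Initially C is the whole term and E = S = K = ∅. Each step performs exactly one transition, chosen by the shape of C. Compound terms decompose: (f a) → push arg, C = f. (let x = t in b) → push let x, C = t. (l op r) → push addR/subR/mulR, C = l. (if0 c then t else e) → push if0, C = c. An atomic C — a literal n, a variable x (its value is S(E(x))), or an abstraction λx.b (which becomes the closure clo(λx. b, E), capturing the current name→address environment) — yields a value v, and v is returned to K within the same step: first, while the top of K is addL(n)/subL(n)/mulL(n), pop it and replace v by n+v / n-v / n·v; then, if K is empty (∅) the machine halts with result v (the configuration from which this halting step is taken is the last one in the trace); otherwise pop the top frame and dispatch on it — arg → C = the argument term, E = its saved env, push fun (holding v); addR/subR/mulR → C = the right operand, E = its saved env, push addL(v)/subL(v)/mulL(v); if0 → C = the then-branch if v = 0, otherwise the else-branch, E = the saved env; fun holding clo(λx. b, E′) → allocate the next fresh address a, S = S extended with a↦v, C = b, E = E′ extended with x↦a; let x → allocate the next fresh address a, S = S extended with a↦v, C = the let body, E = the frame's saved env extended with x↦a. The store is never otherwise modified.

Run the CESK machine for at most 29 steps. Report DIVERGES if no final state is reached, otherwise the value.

step 0: [C=(let z = 1 in (((λp. ((λu. z) 6)) (4 - z)) * (let p = 5 in (p * z)))) | E=∅ | S=∅ | K=∅]
step 1: [C=1 | E=∅ | S=∅ | K=[let z]]
step 2: [C=(((λp. ((λu. z) 6)) (4 - z)) * (let p = 5 in (p * z))) | E={z↦0} | S={0↦1} | K=∅]
step 3: [C=((λp. ((λu. z) 6)) (4 - z)) | E={z↦0} | S={0↦1} | K=[mulR]]
step 4: [C=(λp. ((λu. z) 6)) | E={z↦0} | S={0↦1} | K=[arg :: mulR]]
step 5: [C=(4 - z) | E={z↦0} | S={0↦1} | K=[fun :: mulR]]
step 6: [C=4 | E={z↦0} | S={0↦1} | K=[subR :: fun :: mulR]]
step 7: [C=z | E={z↦0} | S={0↦1} | K=[subL(4) :: fun :: mulR]]
step 8: [C=((λu. z) 6) | E={p↦1, z↦0} | S={0↦1, 1↦3} | K=[mulR]]
step 9: [C=(λu. z) | E={p↦1, z↦0} | S={0↦1, 1↦3} | K=[arg :: mulR]]
step 10: [C=6 | E={p↦1, z↦0} | S={0↦1, 1↦3} | K=[fun :: mulR]]
step 11: [C=z | E={u↦2, p↦1, z↦0} | S={0↦1, 1↦3, 2↦6} | K=[mulR]]
step 12: [C=(let p = 5 in (p * z)) | E={z↦0} | S={0↦1, 1↦3, 2↦6} | K=[mulL(1)]]
step 13: [C=5 | E={z↦0} | S={0↦1, 1↦3, 2↦6} | K=[let p :: mulL(1)]]
step 14: [C=(p * z) | E={p↦3, z↦0} | S={0↦1, 1↦3, 2↦6, 3↦5} | K=[mulL(1)]]
step 15: [C=p | E={p↦3, z↦0} | S={0↦1, 1↦3, 2↦6, 3↦5} | K=[mulR :: mulL(1)]]
step 16: [C=z | E={p↦3, z↦0} | S={0↦1, 1↦3, 2↦6, 3↦5} | K=[mulL(5) :: mulL(1)]]
→ final value 5

Answer: 5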